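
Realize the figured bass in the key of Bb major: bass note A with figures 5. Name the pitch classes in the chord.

A, C, Eb

The written figures 5 are shorthand for 5/3: the 3 is implied.
A third above A in this key is C.
A fifth above A in this key is Eb.
Together with the bass A, this spells A diminished in root position.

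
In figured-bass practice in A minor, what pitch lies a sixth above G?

Counting 5 letter steps above G lands on E; in A minor, that letter is E.

E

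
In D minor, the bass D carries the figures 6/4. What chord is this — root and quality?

G minor

The figures 6/4 indicate a triad in second inversion.
In second inversion the root lies a fourth above the bass: a fourth above D in D minor is G.
The chord tones are D, G, Bb, giving G minor.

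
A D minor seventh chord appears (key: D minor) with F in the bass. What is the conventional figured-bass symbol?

6/5

F is the third of D minor seventh, so the chord is in first inversion.
A seventh chord in first inversion is figured 6/5/3, conventionally abbreviated 6/5.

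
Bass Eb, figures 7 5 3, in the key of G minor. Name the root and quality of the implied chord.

The figures 7 5 3 indicate a seventh chord in root position.
In root position the bass is the root, so the root is Eb.
The chord tones are Eb, G, Bb, D, giving Eb major seventh.

Eb major seventh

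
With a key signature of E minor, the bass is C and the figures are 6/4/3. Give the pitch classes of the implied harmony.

C, E, F#, A

A third above C in this key is E.
A fourth above C in this key is F#.
A sixth above C in this key is A.
Together with the bass C, this spells F# half-diminished seventh in second inversion.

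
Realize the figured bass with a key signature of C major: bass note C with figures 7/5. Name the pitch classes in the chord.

C, E, G, B

The written figures 7/5 are shorthand for 7/5/3: the 3 is implied.
A third above C in this key is E.
A fifth above C in this key is G.
A seventh above C in this key is B.
Together with the bass C, this spells C major seventh in root position.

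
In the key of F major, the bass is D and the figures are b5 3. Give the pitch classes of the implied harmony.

D, F, Ab

A third above D in this key is F.
A fifth above D in this key is A, lowered to Ab by the flat.
Together with the bass D, this spells D diminished in root position.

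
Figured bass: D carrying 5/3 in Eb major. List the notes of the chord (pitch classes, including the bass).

A third above D in this key is F.
A fifth above D in this key is Ab.
Together with the bass D, this spells D diminished in root position.

D, F, Ab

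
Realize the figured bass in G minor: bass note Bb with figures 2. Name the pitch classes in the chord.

The written figures 2 are shorthand for 6/4/2: the 6/4 are implied.
A second above Bb in this key is C.
A fourth above Bb in this key is Eb.
A sixth above Bb in this key is G.
Together with the bass Bb, this spells C minor seventh in third inversion.

Bb, C, Eb, G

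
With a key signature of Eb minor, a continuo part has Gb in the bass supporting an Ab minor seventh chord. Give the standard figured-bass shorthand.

Gb is the seventh of Ab minor seventh, so the chord is in third inversion.
A seventh chord in third inversion is figured 6/4/2, conventionally abbreviated 4/2.

4/2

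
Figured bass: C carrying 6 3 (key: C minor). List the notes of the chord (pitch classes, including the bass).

A third above C in this key is Eb.
A sixth above C in this key is Ab.
Together with the bass C, this spells Ab major in first inversion.

C, Eb, Ab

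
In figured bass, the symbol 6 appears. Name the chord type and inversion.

6 is shorthand for 6/3.
Intervals of 6/3 above the bass form a triad; the bass is the third, so this is first inversion.

triad, first inversion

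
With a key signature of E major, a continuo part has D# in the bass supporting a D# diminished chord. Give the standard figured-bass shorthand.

no figures

D# is the root of D# diminished, so the chord is in root position.
A triad in root position is figured 5/3, conventionally abbreviated (no figures — root-position triad).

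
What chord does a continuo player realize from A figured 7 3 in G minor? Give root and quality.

The figures 7 3 indicate a seventh chord in root position.
In root position the bass is the root, so the root is A.
The chord tones are A, C, Eb, G, giving A half-diminished seventh.

A half-diminished seventh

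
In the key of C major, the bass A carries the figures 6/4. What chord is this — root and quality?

D minor

The figures 6/4 indicate a triad in second inversion.
In second inversion the root lies a fourth above the bass: a fourth above A in C major is D.
The chord tones are A, D, F, giving D minor.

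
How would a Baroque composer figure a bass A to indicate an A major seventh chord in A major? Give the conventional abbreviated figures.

7

A is the root of A major seventh, so the chord is in root position.
A seventh chord in root position is figured 7/5/3, conventionally abbreviated 7.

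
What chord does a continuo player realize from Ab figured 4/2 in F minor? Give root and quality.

The figures 4/2 indicate a seventh chord in third inversion.
In third inversion the root lies a second above the bass: a second above Ab in F minor is Bb.
The chord tones are Ab, Bb, Db, F, giving Bb minor seventh.

Bb minor seventh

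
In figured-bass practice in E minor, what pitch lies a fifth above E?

B

Counting 4 letter steps above E lands on B; in E minor, that letter is B.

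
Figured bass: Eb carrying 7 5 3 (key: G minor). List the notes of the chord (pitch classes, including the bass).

Eb, G, Bb, D

A third above Eb in this key is G.
A fifth above Eb in this key is Bb.
A seventh above Eb in this key is D.
Together with the bass Eb, this spells Eb major seventh in root position.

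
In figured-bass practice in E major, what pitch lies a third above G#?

B

Counting 2 letter steps above G# lands on B; in E major, that letter is B.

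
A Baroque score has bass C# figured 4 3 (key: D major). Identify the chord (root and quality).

F# minor seventh

The figures 4 3 indicate a seventh chord in second inversion.
In second inversion the root lies a fourth above the bass: a fourth above C# in D major is F#.
The chord tones are C#, E, F#, A, giving F# minor seventh.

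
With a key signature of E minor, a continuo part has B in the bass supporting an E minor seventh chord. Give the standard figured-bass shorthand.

4/3

B is the fifth of E minor seventh, so the chord is in second inversion.
A seventh chord in second inversion is figured 6/4/3, conventionally abbreviated 4/3.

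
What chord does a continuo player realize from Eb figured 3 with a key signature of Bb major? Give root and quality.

Eb major

The figures 3 indicate a triad in root position.
In root position the bass is the root, so the root is Eb.
The chord tones are Eb, G, Bb, giving Eb major.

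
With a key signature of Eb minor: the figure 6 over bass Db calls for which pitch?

Bb

Counting 5 letter steps above Db lands on B; in Eb minor, that letter is Bb.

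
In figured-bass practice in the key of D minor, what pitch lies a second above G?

A

Counting 1 letter step above G lands on A; in D minor, that letter is A.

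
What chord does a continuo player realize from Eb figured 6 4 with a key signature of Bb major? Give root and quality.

A diminished

The figures 6 4 indicate a triad in second inversion.
In second inversion the root lies a fourth above the bass: a fourth above Eb in Bb major is A.
The chord tones are Eb, A, C, giving A diminished.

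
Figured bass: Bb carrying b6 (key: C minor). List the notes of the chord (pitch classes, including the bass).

Bb, D, Gb

The written figures b6 are shorthand for 6/3: the 3 is implied.
A third above Bb in this key is D.
A sixth above Bb in this key is G, lowered to Gb by the flat.
Together with the bass Bb, this spells Gb augmented in first inversion.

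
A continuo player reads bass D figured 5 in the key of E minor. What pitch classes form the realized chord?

The written figures 5 are shorthand for 5/3: the 3 is implied.
A third above D in this key is F#.
A fifth above D in this key is A.
Together with the bass D, this spells D major in root position.

D, F#, A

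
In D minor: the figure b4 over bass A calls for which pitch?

Db

Counting 3 letter steps above A lands on D; in D minor, that letter is D.
The b4 figure lowers it a semitone, giving Db.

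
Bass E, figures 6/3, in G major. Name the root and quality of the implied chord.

The figures 6/3 indicate a triad in first inversion.
In first inversion the root lies a sixth above the bass: a sixth above E in G major is C.
The chord tones are E, G, C, giving C major.

C major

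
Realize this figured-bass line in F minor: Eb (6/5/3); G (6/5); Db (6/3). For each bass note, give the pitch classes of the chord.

Eb (6/5/3): Eb, G, Bb, C.
G (6/5/3): G, Bb, Db, Eb.
Db (6/3): Db, F, Bb.

Eb, G, Bb, C | G, Bb, Db, Eb | Db, F, Bb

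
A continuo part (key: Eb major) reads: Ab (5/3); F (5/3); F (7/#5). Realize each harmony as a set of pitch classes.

Ab (5/3): Ab, C, Eb.
F (5/3): F, Ab, C.
F (7/#5/3): F, Ab, C#, Eb.

Ab, C, Eb | F, Ab, C | F, Ab, C#, Eb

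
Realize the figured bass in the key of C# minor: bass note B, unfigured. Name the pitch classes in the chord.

An unfigured bass implies 5/3.
A third above B in this key is D#.
A fifth above B in this key is F#.
Together with the bass B, this spells B major in root position.

B, D#, F#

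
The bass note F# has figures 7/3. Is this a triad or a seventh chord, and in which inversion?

seventh chord, root position

7/3 is shorthand for 7/5/3.
Intervals of 7/5/3 above the bass form a seventh chord; the bass is the root, so this is root position.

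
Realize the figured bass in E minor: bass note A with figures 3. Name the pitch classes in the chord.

A, C, E

The written figures 3 are shorthand for 5/3: the 5 is implied.
A third above A in this key is C.
A fifth above A in this key is E.
Together with the bass A, this spells A minor in root position.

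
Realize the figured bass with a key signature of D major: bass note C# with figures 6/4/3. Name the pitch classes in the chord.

A third above C# in this key is E.
A fourth above C# in this key is F#.
A sixth above C# in this key is A.
Together with the bass C#, this spells F# minor seventh in second inversion.

C#, E, F#, A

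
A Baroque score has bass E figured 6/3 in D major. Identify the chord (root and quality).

The figures 6/3 indicate a triad in first inversion.
In first inversion the root lies a sixth above the bass: a sixth above E in D major is C#.
The chord tones are E, G, C#, giving C# diminished.

C# diminished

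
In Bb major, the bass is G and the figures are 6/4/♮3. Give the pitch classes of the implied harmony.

A third above G in this key is Bb, made natural (B) by the ♮ figure.
A fourth above G in this key is C.
A sixth above G in this key is Eb.
Together with the bass G, this spells C minor-major seventh in second inversion.

G, B, C, Eb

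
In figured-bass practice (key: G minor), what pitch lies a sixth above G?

Eb

Counting 5 letter steps above G lands on E; in G minor, that letter is Eb.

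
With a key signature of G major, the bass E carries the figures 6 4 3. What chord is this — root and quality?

A minor seventh

The figures 6 4 3 indicate a seventh chord in second inversion.
In second inversion the root lies a fourth above the bass: a fourth above E in G major is A.
The chord tones are E, G, A, C, giving A minor seventh.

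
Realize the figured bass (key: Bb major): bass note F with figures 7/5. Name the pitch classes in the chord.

The written figures 7/5 are shorthand for 7/5/3: the 3 is implied.
A third above F in this key is A.
A fifth above F in this key is C.
A seventh above F in this key is Eb.
Together with the bass F, this spells F dominant seventh in root position.

F, A, C, Eb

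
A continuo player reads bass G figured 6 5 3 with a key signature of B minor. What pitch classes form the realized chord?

A third above G in this key is B.
A fifth above G in this key is D.
A sixth above G in this key is E.
Together with the bass G, this spells E minor seventh in first inversion.

G, B, D, E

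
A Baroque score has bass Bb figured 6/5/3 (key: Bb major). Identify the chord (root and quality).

The figures 6/5/3 indicate a seventh chord in first inversion.
In first inversion the root lies a sixth above the bass: a sixth above Bb in Bb major is G.
The chord tones are Bb, D, F, G, giving G minor seventh.

G minor seventh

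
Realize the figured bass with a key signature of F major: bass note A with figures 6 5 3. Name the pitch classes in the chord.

A third above A in this key is C.
A fifth above A in this key is E.
A sixth above A in this key is F.
Together with the bass A, this spells F major seventh in first inversion.

A, C, E, F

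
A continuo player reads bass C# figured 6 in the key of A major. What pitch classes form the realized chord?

C#, E, A

The written figures 6 are shorthand for 6/3: the 3 is implied.
A third above C# in this key is E.
A sixth above C# in this key is A.
Together with the bass C#, this spells A major in first inversion.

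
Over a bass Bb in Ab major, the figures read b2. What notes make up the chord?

The written figures b2 are shorthand for 6/4/2: the 6/4 are implied.
A second above Bb in this key is C, lowered to Cb by the flat.
A fourth above Bb in this key is Eb.
A sixth above Bb in this key is G.
Together with the bass Bb, this spells Cb augmented major seventh in third inversion.

Bb, Cb, Eb, G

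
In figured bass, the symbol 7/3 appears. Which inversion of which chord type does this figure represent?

7/3 is shorthand for 7/5/3.
Intervals of 7/5/3 above the bass form a seventh chord; the bass is the root, so this is root position.

seventh chord, root position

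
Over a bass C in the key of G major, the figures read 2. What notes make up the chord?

The written figures 2 are shorthand for 6/4/2: the 6/4 are implied.
A second above C in this key is D.
A fourth above C in this key is F#.
A sixth above C in this key is A.
Together with the bass C, this spells D dominant seventh in third inversion.

C, D, F#, A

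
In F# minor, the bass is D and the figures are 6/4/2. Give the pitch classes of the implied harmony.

A second above D in this key is E.
A fourth above D in this key is G#.
A sixth above D in this key is B.
Together with the bass D, this spells E dominant seventh in third inversion.

D, E, G#, B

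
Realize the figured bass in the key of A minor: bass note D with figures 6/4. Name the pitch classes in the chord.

D, G, B

A fourth above D in this key is G.
A sixth above D in this key is B.
Together with the bass D, this spells G major in second inversion.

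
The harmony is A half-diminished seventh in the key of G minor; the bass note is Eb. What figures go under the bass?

4/3

Eb is the fifth of A half-diminished seventh, so the chord is in second inversion.
A seventh chord in second inversion is figured 6/4/3, conventionally abbreviated 4/3.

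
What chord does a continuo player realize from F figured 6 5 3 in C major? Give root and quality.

The figures 6 5 3 indicate a seventh chord in first inversion.
In first inversion the root lies a sixth above the bass: a sixth above F in C major is D.
The chord tones are F, A, C, D, giving D minor seventh.

D minor seventh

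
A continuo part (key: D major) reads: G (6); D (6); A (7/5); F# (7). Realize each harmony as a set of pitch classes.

G, B, E | D, F#, B | A, C#, E, G | F#, A, C#, E

G (6/3): G, B, E.
D (6/3): D, F#, B.
A (7/5/3): A, C#, E, G.
F# (7/5/3): F#, A, C#, E.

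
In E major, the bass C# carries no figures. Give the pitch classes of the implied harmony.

C#, E, G#

An unfigured bass implies 5/3.
A third above C# in this key is E.
A fifth above C# in this key is G#.
Together with the bass C#, this spells C# minor in root position.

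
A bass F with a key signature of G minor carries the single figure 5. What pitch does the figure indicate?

C

Counting 4 letter steps above F lands on C; in G minor, that letter is C.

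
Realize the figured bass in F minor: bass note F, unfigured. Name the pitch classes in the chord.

F, Ab, C

An unfigured bass implies 5/3.
A third above F in this key is Ab.
A fifth above F in this key is C.
Together with the bass F, this spells F minor in root position.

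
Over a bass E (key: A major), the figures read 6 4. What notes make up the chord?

A fourth above E in this key is A.
A sixth above E in this key is C#.
Together with the bass E, this spells A major in second inversion.

E, A, C#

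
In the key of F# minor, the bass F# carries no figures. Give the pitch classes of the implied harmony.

F#, A, C#

An unfigured bass implies 5/3.
A third above F# in this key is A.
A fifth above F# in this key is C#.
Together with the bass F#, this spells F# minor in root position.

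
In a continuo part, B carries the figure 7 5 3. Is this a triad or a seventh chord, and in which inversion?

seventh chord, root position

Intervals of 7/5/3 above the bass form a seventh chord; the bass is the root, so this is root position.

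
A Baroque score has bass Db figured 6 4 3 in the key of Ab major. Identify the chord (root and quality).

The figures 6 4 3 indicate a seventh chord in second inversion.
In second inversion the root lies a fourth above the bass: a fourth above Db in Ab major is G.
The chord tones are Db, F, G, Bb, giving G half-diminished seventh.

G half-diminished seventh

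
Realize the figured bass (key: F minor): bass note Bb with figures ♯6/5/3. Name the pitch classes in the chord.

A third above Bb in this key is Db.
A fifth above Bb in this key is F.
A sixth above Bb in this key is G, raised to G# by the sharp.

Bb, Db, F, G#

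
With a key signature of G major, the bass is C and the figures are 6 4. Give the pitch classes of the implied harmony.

C, F#, A

A fourth above C in this key is F#.
A sixth above C in this key is A.
Together with the bass C, this spells F# diminished in second inversion.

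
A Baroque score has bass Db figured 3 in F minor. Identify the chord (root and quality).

Db major

The figures 3 indicate a triad in root position.
In root position the bass is the root, so the root is Db.
The chord tones are Db, F, Ab, giving Db major.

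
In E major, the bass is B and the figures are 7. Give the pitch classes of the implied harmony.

The written figures 7 are shorthand for 7/5/3: the 5/3 are implied.
A third above B in this key is D#.
A fifth above B in this key is F#.
A seventh above B in this key is A.
Together with the bass B, this spells B dominant seventh in root position.

B, D#, F#, A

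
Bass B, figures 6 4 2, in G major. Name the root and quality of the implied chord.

The figures 6 4 2 indicate a seventh chord in third inversion.
In third inversion the root lies a second above the bass: a second above B in G major is C.
The chord tones are B, C, E, G, giving C major seventh.

C major seventh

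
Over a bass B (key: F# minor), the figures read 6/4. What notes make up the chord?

B, E, G#

A fourth above B in this key is E.
A sixth above B in this key is G#.
Together with the bass B, this spells E major in second inversion.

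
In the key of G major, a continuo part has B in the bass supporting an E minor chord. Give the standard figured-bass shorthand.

6/4

B is the fifth of E minor, so the chord is in second inversion.
A triad in second inversion is figured 6/4, conventionally abbreviated 6/4.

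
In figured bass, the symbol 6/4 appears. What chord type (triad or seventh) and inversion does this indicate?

triad, second inversion

Intervals of 6/4 above the bass form a triad; the bass is the fifth, so this is second inversion.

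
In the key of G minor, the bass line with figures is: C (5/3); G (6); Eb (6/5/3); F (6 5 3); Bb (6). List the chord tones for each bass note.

C, Eb, G | G, Bb, Eb | Eb, G, Bb, C | F, A, C, D | Bb, D, G

C (5/3): C, Eb, G.
G (6/3): G, Bb, Eb.
Eb (6/5/3): Eb, G, Bb, C.
F (6/5/3): F, A, C, D.
Bb (6/3): Bb, D, G.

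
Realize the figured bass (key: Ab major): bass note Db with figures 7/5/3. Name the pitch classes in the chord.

Db, F, Ab, C

A third above Db in this key is F.
A fifth above Db in this key is Ab.
A seventh above Db in this key is C.
Together with the bass Db, this spells Db major seventh in root position.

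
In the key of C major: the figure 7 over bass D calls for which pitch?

C

Counting 6 letter steps above D lands on C; in C major, that letter is C.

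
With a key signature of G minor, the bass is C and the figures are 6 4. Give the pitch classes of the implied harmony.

C, F, A

A fourth above C in this key is F.
A sixth above C in this key is A.
Together with the bass C, this spells F major in second inversion.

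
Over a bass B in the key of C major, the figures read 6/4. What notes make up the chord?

A fourth above B in this key is E.
A sixth above B in this key is G.
Together with the bass B, this spells E minor in second inversion.

B, E, G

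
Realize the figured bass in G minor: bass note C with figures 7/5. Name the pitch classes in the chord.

The written figures 7/5 are shorthand for 7/5/3: the 3 is implied.
A third above C in this key is Eb.
A fifth above C in this key is G.
A seventh above C in this key is Bb.
Together with the bass C, this spells C minor seventh in root position.

C, Eb, G, Bb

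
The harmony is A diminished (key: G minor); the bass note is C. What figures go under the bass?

C is the third of A diminished, so the chord is in first inversion.
A triad in first inversion is figured 6/3, conventionally abbreviated 6.

6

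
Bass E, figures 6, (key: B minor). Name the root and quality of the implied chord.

C# diminished

The figures 6 indicate a triad in first inversion.
In first inversion the root lies a sixth above the bass: a sixth above E in B minor is C#.
The chord tones are E, G, C#, giving C# diminished.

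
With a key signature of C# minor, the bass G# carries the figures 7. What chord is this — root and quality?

The figures 7 indicate a seventh chord in root position.
In root position the bass is the root, so the root is G#.
The chord tones are G#, B, D#, F#, giving G# minor seventh.

G# minor seventh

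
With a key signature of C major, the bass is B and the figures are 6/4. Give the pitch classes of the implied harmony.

A fourth above B in this key is E.
A sixth above B in this key is G.
Together with the bass B, this spells E minor in second inversion.

B, E, G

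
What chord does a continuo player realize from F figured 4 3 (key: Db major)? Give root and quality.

The figures 4 3 indicate a seventh chord in second inversion.
In second inversion the root lies a fourth above the bass: a fourth above F in Db major is Bb.
The chord tones are F, Ab, Bb, Db, giving Bb minor seventh.

Bb minor seventh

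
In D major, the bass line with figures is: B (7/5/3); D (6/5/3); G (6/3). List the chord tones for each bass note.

B (7/5/3): B, D, F#, A.
D (6/5/3): D, F#, A, B.
G (6/3): G, B, E.

B, D, F#, A | D, F#, A, B | G, B, E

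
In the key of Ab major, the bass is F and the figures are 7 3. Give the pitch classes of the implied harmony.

The written figures 7 3 are shorthand for 7/5/3: the 5 is implied.
A third above F in this key is Ab.
A fifth above F in this key is C.
A seventh above F in this key is Eb.
Together with the bass F, this spells F minor seventh in root position.

F, Ab, C, Eb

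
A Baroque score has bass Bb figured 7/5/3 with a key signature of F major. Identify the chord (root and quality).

Bb major seventh

The figures 7/5/3 indicate a seventh chord in root position.
In root position the bass is the root, so the root is Bb.
The chord tones are Bb, D, F, A, giving Bb major seventh.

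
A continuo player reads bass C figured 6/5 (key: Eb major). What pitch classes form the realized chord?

The written figures 6/5 are shorthand for 6/5/3: the 3 is implied.
A third above C in this key is Eb.
A fifth above C in this key is G.
A sixth above C in this key is Ab.
Together with the bass C, this spells Ab major seventh in first inversion.

C, Eb, G, Ab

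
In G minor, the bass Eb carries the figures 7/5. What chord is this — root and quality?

The figures 7/5 indicate a seventh chord in root position.
In root position the bass is the root, so the root is Eb.
The chord tones are Eb, G, Bb, D, giving Eb major seventh.

Eb major seventh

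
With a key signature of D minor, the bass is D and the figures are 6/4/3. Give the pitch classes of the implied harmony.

D, F, G, Bb

A third above D in this key is F.
A fourth above D in this key is G.
A sixth above D in this key is Bb.
Together with the bass D, this spells G minor seventh in second inversion.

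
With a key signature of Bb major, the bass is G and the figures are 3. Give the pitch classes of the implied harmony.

G, Bb, D

The written figures 3 are shorthand for 5/3: the 5 is implied.
A third above G in this key is Bb.
A fifth above G in this key is D.
Together with the bass G, this spells G minor in root position.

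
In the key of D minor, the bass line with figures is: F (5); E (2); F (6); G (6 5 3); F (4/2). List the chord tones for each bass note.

F (5/3): F, A, C.
E (6/4/2): E, F, A, C.
F (6/3): F, A, D.
G (6/5/3): G, Bb, D, E.
F (6/4/2): F, G, Bb, D.

F, A, C | E, F, A, C | F, A, D | G, Bb, D, E | F, G, Bb, D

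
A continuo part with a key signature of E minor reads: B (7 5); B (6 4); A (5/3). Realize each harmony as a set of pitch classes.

B (7/5/3): B, D, F#, A.
B (6/4): B, E, G.
A (5/3): A, C, E.

B, D, F#, A | B, E, G | A, C, E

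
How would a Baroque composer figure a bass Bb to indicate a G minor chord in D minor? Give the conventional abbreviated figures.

Bb is the third of G minor, so the chord is in first inversion.
A triad in first inversion is figured 6/3, conventionally abbreviated 6.

6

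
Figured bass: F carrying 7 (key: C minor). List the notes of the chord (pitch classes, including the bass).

F, Ab, C, Eb

The written figures 7 are shorthand for 7/5/3: the 5/3 are implied.
A third above F in this key is Ab.
A fifth above F in this key is C.
A seventh above F in this key is Eb.
Together with the bass F, this spells F minor seventh in root position.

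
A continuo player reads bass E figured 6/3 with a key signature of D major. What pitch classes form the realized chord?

A third above E in this key is G.
A sixth above E in this key is C#.
Together with the bass E, this spells C# diminished in first inversion.

E, G, C#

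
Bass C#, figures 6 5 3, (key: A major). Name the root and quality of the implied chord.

A major seventh

The figures 6 5 3 indicate a seventh chord in first inversion.
In first inversion the root lies a sixth above the bass: a sixth above C# in A major is A.
The chord tones are C#, E, G#, A, giving A major seventh.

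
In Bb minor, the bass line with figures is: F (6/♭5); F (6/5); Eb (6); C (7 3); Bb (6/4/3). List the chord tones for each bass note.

F, Ab, Cb, Db | F, Ab, C, Db | Eb, Gb, C | C, Eb, Gb, Bb | Bb, Db, Eb, Gb

F (6/b5/3): F, Ab, Cb, Db.
F (6/5/3): F, Ab, C, Db.
Eb (6/3): Eb, Gb, C.
C (7/5/3): C, Eb, Gb, Bb.
Bb (6/4/3): Bb, Db, Eb, Gb.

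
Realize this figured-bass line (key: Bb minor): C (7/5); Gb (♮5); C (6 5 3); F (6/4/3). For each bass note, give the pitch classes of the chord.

C, Eb, Gb, Bb | Gb, Bb, D | C, Eb, Gb, Ab | F, Ab, Bb, Db

C (7/5/3): C, Eb, Gb, Bb.
Gb (♮5/3): Gb, Bb, D.
C (6/5/3): C, Eb, Gb, Ab.
F (6/4/3): F, Ab, Bb, Db.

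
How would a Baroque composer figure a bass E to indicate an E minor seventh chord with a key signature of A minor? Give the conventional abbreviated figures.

E is the root of E minor seventh, so the chord is in root position.
A seventh chord in root position is figured 7/5/3, conventionally abbreviated 7.

7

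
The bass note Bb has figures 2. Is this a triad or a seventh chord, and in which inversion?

2 is shorthand for 6/4/2.
Intervals of 6/4/2 above the bass form a seventh chord; the bass is the seventh, so this is third inversion.

seventh chord, third inversion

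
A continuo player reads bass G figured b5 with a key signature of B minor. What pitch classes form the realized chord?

The written figures b5 are shorthand for 5/3: the 3 is implied.
A third above G in this key is B.
A fifth above G in this key is D, lowered to Db by the flat.

G, B, Db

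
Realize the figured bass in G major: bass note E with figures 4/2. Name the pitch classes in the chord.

E, F#, A, C

The written figures 4/2 are shorthand for 6/4/2: the 6 is implied.
A second above E in this key is F#.
A fourth above E in this key is A.
A sixth above E in this key is C.
Together with the bass E, this spells F# half-diminished seventh in third inversion.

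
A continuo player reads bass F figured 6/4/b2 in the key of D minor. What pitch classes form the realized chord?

A second above F in this key is G, lowered to Gb by the flat.
A fourth above F in this key is Bb.
A sixth above F in this key is D.
Together with the bass F, this spells Gb augmented major seventh in third inversion.

F, Gb, Bb, D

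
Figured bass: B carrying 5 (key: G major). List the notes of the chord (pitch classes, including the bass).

B, D, F#

The written figures 5 are shorthand for 5/3: the 3 is implied.
A third above B in this key is D.
A fifth above B in this key is F#.
Together with the bass B, this spells B minor in root position.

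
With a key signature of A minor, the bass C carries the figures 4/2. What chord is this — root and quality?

D minor seventh

The figures 4/2 indicate a seventh chord in third inversion.
In third inversion the root lies a second above the bass: a second above C in A minor is D.
The chord tones are C, D, F, A, giving D minor seventh.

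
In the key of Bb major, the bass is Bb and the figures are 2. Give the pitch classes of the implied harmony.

Bb, C, Eb, G

The written figures 2 are shorthand for 6/4/2: the 6/4 are implied.
A second above Bb in this key is C.
A fourth above Bb in this key is Eb.
A sixth above Bb in this key is G.
Together with the bass Bb, this spells C minor seventh in third inversion.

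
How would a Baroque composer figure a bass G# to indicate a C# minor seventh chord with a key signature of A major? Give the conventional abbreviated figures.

G# is the fifth of C# minor seventh, so the chord is in second inversion.
A seventh chord in second inversion is figured 6/4/3, conventionally abbreviated 4/3.

4/3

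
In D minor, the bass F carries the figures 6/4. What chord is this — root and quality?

The figures 6/4 indicate a triad in second inversion.
In second inversion the root lies a fourth above the bass: a fourth above F in D minor is Bb.
The chord tones are F, Bb, D, giving Bb major.

Bb major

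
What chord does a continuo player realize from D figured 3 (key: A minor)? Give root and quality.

D minor

The figures 3 indicate a triad in root position.
In root position the bass is the root, so the root is D.
The chord tones are D, F, A, giving D minor.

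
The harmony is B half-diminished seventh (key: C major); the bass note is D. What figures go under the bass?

6/5

D is the third of B half-diminished seventh, so the chord is in first inversion.
A seventh chord in first inversion is figured 6/5/3, conventionally abbreviated 6/5.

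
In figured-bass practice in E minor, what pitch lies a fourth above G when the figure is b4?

Cb

Counting 3 letter steps above G lands on C; in E minor, that letter is C.
The b4 figure lowers it a semitone, giving Cb.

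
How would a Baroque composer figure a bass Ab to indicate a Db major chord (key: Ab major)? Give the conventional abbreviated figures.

Ab is the fifth of Db major, so the chord is in second inversion.
A triad in second inversion is figured 6/4, conventionally abbreviated 6/4.

6/4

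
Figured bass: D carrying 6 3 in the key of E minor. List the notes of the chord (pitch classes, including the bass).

D, F#, B

A third above D in this key is F#.
A sixth above D in this key is B.
Together with the bass D, this spells B minor in first inversion.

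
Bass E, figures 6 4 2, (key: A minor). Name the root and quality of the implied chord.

F major seventh

The figures 6 4 2 indicate a seventh chord in third inversion.
In third inversion the root lies a second above the bass: a second above E in A minor is F.
The chord tones are E, F, A, C, giving F major seventh.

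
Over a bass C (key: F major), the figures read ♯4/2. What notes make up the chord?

The written figures ♯4/2 are shorthand for 6/4/2: the 6 is implied.
A second above C in this key is D.
A fourth above C in this key is F, raised to F# by the sharp.
A sixth above C in this key is A.
Together with the bass C, this spells D dominant seventh in third inversion.

C, D, F#, A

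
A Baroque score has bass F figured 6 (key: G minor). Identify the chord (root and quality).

D minor

The figures 6 indicate a triad in first inversion.
In first inversion the root lies a sixth above the bass: a sixth above F in G minor is D.
The chord tones are F, A, D, giving D minor.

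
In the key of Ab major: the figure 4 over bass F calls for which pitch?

Counting 3 letter steps above F lands on B; in Ab major, that letter is Bb.

Bb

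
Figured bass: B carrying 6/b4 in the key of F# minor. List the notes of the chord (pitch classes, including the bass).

A fourth above B in this key is E, lowered to Eb by the flat.
A sixth above B in this key is G#.

B, Eb, G#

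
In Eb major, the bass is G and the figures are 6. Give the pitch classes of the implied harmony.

G, Bb, Eb

The written figures 6 are shorthand for 6/3: the 3 is implied.
A third above G in this key is Bb.
A sixth above G in this key is Eb.
Together with the bass G, this spells Eb major in first inversion.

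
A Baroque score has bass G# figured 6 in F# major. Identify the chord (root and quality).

The figures 6 indicate a triad in first inversion.
In first inversion the root lies a sixth above the bass: a sixth above G# in F# major is E#.
The chord tones are G#, B, E#, giving E# diminished.

E# diminished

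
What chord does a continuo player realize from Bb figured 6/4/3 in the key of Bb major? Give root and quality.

Eb major seventh

The figures 6/4/3 indicate a seventh chord in second inversion.
In second inversion the root lies a fourth above the bass: a fourth above Bb in Bb major is Eb.
The chord tones are Bb, D, Eb, G, giving Eb major seventh.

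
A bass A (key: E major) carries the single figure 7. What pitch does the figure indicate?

G#

Counting 6 letter steps above A lands on G; in E major, that letter is G#.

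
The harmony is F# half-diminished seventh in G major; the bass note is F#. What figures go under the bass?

F# is the root of F# half-diminished seventh, so the chord is in root position.
A seventh chord in root position is figured 7/5/3, conventionally abbreviated 7.

7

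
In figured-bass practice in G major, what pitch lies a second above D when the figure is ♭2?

Counting 1 letter step above D lands on E; in G major, that letter is E.
The b2 figure lowers it a semitone, giving Eb.

Eb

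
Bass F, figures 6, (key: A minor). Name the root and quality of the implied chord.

D minor

The figures 6 indicate a triad in first inversion.
In first inversion the root lies a sixth above the bass: a sixth above F in A minor is D.
The chord tones are F, A, D, giving D minor.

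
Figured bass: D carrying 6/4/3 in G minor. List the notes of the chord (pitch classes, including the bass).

D, F, G, Bb

A third above D in this key is F.
A fourth above D in this key is G.
A sixth above D in this key is Bb.
Together with the bass D, this spells G minor seventh in second inversion.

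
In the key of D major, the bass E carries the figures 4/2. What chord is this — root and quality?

F# minor seventh

The figures 4/2 indicate a seventh chord in third inversion.
In third inversion the root lies a second above the bass: a second above E in D major is F#.
The chord tones are E, F#, A, C#, giving F# minor seventh.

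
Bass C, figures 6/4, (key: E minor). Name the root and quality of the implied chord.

F# diminished

The figures 6/4 indicate a triad in second inversion.
In second inversion the root lies a fourth above the bass: a fourth above C in E minor is F#.
The chord tones are C, F#, A, giving F# diminished.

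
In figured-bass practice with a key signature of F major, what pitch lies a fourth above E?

A

Counting 3 letter steps above E lands on A; in F major, that letter is A.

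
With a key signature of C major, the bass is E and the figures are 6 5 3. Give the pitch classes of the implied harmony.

E, G, B, C

A third above E in this key is G.
A fifth above E in this key is B.
A sixth above E in this key is C.
Together with the bass E, this spells C major seventh in first inversion.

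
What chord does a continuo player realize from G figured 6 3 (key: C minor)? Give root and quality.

Eb major

The figures 6 3 indicate a triad in first inversion.
In first inversion the root lies a sixth above the bass: a sixth above G in C minor is Eb.
The chord tones are G, Bb, Eb, giving Eb major.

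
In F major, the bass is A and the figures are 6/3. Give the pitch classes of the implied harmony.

A third above A in this key is C.
A sixth above A in this key is F.
Together with the bass A, this spells F major in first inversion.

A, C, F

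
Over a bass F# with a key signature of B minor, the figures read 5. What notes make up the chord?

F#, A, C#

The written figures 5 are shorthand for 5/3: the 3 is implied.
A third above F# in this key is A.
A fifth above F# in this key is C#.
Together with the bass F#, this spells F# minor in root position.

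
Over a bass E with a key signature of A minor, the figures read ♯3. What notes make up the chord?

The written figures ♯3 are shorthand for 5/3: the 5 is implied.
A third above E in this key is G, raised to G# by the sharp.
A fifth above E in this key is B.
Together with the bass E, this spells E major in root position.

E, G#, B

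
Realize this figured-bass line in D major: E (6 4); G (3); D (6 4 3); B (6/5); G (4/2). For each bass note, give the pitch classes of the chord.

E (6/4): E, A, C#.
G (5/3): G, B, D.
D (6/4/3): D, F#, G, B.
B (6/5/3): B, D, F#, G.
G (6/4/2): G, A, C#, E.

E, A, C# | G, B, D | D, F#, G, B | B, D, F#, G | G, A, C#, E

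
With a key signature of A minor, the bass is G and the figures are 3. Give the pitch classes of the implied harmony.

The written figures 3 are shorthand for 5/3: the 5 is implied.
A third above G in this key is B.
A fifth above G in this key is D.
Together with the bass G, this spells G major in root position.

G, B, D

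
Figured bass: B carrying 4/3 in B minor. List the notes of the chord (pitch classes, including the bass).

B, D, E, G

The written figures 4/3 are shorthand for 6/4/3: the 6 is implied.
A third above B in this key is D.
A fourth above B in this key is E.
A sixth above B in this key is G.
Together with the bass B, this spells E minor seventh in second inversion.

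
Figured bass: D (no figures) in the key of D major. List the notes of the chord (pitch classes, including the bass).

An unfigured bass implies 5/3.
A third above D in this key is F#.
A fifth above D in this key is A.
Together with the bass D, this spells D major in root position.

D, F#, A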